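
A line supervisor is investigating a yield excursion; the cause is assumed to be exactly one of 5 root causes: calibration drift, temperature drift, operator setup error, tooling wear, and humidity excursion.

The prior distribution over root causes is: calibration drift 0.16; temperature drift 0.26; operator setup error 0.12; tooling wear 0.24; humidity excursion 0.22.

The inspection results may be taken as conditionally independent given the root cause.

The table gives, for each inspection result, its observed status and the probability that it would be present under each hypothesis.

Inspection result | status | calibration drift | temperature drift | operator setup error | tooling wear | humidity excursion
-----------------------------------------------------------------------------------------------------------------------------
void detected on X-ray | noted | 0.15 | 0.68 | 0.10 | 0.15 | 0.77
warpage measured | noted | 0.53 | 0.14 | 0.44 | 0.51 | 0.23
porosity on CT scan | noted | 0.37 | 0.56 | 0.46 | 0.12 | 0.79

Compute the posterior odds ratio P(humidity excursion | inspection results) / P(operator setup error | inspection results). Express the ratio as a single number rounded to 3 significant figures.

The normalizing constant cancels in an odds ratio, so compute prior × likelihood for the two hypotheses only:
  humidity excursion: 0.22 × 0.77 × 0.23 × 0.79 = 0.03078
  operator setup error: 0.12 × 0.10 × 0.44 × 0.46 = 0.0024288
Odds(humidity excursion : operator setup error) = 0.03078 / 0.0024288 ≈ 12.7.

12.7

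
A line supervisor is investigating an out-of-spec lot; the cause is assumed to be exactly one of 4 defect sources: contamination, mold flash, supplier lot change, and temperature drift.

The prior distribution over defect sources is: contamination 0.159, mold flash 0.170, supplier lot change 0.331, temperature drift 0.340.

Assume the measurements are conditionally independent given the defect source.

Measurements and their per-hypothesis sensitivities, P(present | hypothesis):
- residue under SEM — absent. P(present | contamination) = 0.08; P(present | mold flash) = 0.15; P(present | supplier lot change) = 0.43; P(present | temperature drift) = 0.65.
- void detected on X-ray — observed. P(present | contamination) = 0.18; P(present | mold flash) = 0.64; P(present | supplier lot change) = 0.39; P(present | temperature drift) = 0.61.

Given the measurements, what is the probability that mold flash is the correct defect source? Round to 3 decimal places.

0.349

For each hypothesis, the unnormalized posterior weight is prior × product of the measurement likelihoods (using 1 − P(present | H) for each absent measurement):
  contamination: 0.159 × (1 − 0.08) × 0.18 = 0.02633
  mold flash: 0.170 × (1 − 0.15) × 0.64 = 0.09248
  supplier lot change: 0.331 × (1 − 0.43) × 0.39 = 0.073581
  temperature drift: 0.340 × (1 − 0.65) × 0.61 = 0.07259
Marginal likelihood of the evidence = 0.26498.
P(mold flash | evidence) = 0.09248 / 0.26498 ≈ 0.349.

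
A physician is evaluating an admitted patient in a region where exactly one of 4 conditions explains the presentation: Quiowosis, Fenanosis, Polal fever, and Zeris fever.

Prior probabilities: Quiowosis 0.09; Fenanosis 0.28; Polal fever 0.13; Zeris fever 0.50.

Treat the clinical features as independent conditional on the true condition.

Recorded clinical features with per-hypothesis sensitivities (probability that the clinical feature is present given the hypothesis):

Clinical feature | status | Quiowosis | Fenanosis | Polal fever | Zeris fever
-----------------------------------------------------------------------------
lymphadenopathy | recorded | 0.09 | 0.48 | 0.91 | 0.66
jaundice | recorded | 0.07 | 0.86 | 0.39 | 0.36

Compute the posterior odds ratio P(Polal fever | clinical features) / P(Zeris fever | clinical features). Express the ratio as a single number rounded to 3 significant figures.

0.388

Unnormalized posterior weight (prior times the clinical feature likelihoods) for each of the two hypotheses:
  Polal fever: 0.13 × 0.91 × 0.39 = 0.046137
  Zeris fever: 0.50 × 0.66 × 0.36 = 0.1188
Posterior odds = 0.046137 / 0.1188 ≈ 0.388.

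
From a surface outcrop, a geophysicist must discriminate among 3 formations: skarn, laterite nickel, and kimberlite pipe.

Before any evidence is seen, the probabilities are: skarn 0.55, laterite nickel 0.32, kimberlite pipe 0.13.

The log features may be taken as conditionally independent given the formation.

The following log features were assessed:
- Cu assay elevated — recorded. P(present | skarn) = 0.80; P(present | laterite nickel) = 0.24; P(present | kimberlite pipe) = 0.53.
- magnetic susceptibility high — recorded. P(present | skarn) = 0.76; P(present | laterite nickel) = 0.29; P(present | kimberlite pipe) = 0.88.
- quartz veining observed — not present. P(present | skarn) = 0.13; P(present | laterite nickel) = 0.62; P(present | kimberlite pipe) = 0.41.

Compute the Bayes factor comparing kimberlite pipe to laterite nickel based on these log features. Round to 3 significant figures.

Take the product of per-log feature likelihoods under each hypothesis (using 1 − P(present | H) for each absent log feature), then divide.
  kimberlite pipe: 0.53 × 0.88 × (1 − 0.41) = 0.27518
  laterite nickel: 0.24 × 0.29 × (1 − 0.62) = 0.026448
Bayes factor = 0.27518 / 0.026448 ≈ 10.4

10.4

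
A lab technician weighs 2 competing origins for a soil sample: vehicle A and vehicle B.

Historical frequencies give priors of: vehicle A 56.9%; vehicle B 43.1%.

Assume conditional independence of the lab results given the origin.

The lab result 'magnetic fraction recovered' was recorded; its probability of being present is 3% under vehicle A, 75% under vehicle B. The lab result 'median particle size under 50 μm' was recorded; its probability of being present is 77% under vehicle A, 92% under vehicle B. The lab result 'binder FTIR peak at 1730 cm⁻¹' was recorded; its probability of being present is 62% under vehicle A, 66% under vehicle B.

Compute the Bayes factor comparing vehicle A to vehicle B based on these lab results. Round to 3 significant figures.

0.0314

The Bayes factor is the ratio of the joint likelihoods of the lab result pattern under the two hypotheses.
  vehicle A: 0.03 × 0.77 × 0.62 = 0.014322
  vehicle B: 0.75 × 0.92 × 0.66 = 0.4554
Bayes factor = 0.014322 / 0.4554 ≈ 0.0314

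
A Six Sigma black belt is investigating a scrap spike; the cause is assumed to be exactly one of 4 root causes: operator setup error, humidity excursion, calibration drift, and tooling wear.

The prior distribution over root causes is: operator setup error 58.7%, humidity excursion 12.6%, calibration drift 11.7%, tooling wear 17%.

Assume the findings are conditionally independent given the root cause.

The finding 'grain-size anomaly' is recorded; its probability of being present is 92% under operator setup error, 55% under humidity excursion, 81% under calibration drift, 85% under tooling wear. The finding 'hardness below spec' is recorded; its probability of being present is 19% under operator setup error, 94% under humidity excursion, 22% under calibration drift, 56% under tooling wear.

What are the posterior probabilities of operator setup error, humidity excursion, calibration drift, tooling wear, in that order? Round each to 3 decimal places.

Multiply each prior by the joint likelihood of the evidence pattern:
  operator setup error: 0.587 × 0.92 × 0.19 = 0.10261
  humidity excursion: 0.126 × 0.55 × 0.94 = 0.065142
  calibration drift: 0.117 × 0.81 × 0.22 = 0.020849
  tooling wear: 0.170 × 0.85 × 0.56 = 0.08092
Normalizing constant Z = 0.10261 + 0.065142 + 0.020849 + 0.08092 = 0.26952.
P(operator setup error | evidence) = 0.10261 / 0.26952 ≈ 0.381
P(humidity excursion | evidence) = 0.065142 / 0.26952 ≈ 0.242
P(calibration drift | evidence) = 0.020849 / 0.26952 ≈ 0.077
P(tooling wear | evidence) = 0.08092 / 0.26952 ≈ 0.300

0.381, 0.242, 0.077, 0.300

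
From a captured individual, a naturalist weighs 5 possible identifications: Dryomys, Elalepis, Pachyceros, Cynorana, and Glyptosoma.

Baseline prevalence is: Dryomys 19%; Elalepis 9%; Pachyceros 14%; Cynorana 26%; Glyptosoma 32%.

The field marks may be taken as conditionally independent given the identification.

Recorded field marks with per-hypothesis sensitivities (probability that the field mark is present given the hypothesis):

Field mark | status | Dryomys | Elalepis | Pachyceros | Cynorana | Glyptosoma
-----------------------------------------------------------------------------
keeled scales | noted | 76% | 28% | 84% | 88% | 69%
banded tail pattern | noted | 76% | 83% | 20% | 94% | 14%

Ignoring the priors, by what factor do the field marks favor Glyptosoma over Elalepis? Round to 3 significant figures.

The Bayes factor is the ratio of the joint likelihoods of the field mark pattern under the two hypotheses.
  Glyptosoma: 0.69 × 0.14 = 0.0966
  Elalepis: 0.28 × 0.83 = 0.2324
Bayes factor = 0.0966 / 0.2324 ≈ 0.416

0.416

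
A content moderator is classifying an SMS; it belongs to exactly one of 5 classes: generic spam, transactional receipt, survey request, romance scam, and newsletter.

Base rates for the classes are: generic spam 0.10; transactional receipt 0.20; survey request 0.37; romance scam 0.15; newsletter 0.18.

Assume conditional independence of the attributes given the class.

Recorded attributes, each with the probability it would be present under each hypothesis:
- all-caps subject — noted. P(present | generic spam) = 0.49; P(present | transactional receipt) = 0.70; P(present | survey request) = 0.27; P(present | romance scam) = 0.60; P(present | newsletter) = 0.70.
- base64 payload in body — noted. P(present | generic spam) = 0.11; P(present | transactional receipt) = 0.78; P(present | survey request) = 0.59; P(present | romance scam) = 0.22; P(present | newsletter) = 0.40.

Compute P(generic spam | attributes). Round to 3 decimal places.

0.022

Multiply each prior by the joint likelihood of the attribute pattern:
  generic spam: 0.10 × 0.49 × 0.11 = 0.00539
  transactional receipt: 0.20 × 0.70 × 0.78 = 0.1092
  survey request: 0.37 × 0.27 × 0.59 = 0.058941
  romance scam: 0.15 × 0.60 × 0.22 = 0.0198
  newsletter: 0.18 × 0.70 × 0.40 = 0.0504
Normalizing constant Z = 0.00539 + 0.1092 + 0.058941 + 0.0198 + 0.0504 = 0.24373.
P(generic spam | evidence) = 0.00539 / 0.24373 ≈ 0.022.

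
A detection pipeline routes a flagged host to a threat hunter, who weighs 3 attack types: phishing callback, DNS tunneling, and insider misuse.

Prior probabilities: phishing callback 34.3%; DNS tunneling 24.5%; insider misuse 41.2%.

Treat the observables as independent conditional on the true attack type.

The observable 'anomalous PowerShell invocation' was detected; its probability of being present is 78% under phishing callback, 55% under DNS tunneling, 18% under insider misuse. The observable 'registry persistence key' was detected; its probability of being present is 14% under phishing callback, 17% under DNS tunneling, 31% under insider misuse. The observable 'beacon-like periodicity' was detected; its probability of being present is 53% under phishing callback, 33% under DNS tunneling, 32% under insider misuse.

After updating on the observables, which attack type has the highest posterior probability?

By Bayes' rule with conditional independence, the unnormalized weight for each hypothesis is prior × ∏ likelihoods:
  phishing callback: 0.343 × 0.78 × 0.14 × 0.53 = 0.019851
  DNS tunneling: 0.245 × 0.55 × 0.17 × 0.33 = 0.0075595
  insider misuse: 0.412 × 0.18 × 0.31 × 0.32 = 0.0073567
Normalizing constant Z = 0.019851 + 0.0075595 + 0.0073567 = 0.034768.
P(phishing callback | evidence) ≈ 0.019851 / 0.034768 ≈ 0.571
P(DNS tunneling | evidence) ≈ 0.0075595 / 0.034768 ≈ 0.217
P(insider misuse | evidence) ≈ 0.0073567 / 0.034768 ≈ 0.212
The largest is 0.571, so phishing callback is most probable.

phishing callback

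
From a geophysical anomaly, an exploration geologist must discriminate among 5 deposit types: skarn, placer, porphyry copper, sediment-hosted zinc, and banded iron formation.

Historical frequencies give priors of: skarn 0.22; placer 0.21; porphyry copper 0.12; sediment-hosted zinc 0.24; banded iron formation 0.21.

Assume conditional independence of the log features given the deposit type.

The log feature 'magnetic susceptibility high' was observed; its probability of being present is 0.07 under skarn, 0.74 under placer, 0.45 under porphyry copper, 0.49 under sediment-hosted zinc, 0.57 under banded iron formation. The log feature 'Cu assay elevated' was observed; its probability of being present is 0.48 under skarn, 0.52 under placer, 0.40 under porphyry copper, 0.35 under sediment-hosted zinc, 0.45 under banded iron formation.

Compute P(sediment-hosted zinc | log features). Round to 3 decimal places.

0.201

By Bayes' rule with conditional independence, the unnormalized weight for each hypothesis is prior × ∏ likelihoods:
  skarn: 0.22 × 0.07 × 0.48 = 0.007392
  placer: 0.21 × 0.74 × 0.52 = 0.080808
  porphyry copper: 0.12 × 0.45 × 0.40 = 0.0216
  sediment-hosted zinc: 0.24 × 0.49 × 0.35 = 0.04116
  banded iron formation: 0.21 × 0.57 × 0.45 = 0.053865
Normalizing constant Z = 0.007392 + 0.080808 + 0.0216 + 0.04116 + 0.053865 = 0.20482.
P(sediment-hosted zinc | evidence) = 0.04116 / 0.20482 ≈ 0.201.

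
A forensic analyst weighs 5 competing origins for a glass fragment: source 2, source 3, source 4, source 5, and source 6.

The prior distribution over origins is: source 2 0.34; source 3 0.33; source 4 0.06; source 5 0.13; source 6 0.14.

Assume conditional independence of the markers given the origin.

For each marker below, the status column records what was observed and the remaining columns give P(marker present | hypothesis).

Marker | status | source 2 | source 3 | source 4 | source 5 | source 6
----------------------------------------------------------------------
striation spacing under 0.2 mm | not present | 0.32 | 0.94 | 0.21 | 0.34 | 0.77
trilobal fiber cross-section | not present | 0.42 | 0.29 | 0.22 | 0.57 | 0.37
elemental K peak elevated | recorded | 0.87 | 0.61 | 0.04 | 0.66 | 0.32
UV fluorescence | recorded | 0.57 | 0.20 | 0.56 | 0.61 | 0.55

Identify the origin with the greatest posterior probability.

source 2

For each hypothesis, the unnormalized posterior weight is prior × product of the marker likelihoods (using 1 − P(present | H) for each absent marker):
  source 2: 0.34 × (1 − 0.32) × (1 − 0.42) × 0.87 × 0.57 = 0.066498
  source 3: 0.33 × (1 − 0.94) × (1 − 0.29) × 0.61 × 0.20 = 0.0017151
  source 4: 0.06 × (1 − 0.21) × (1 − 0.22) × 0.04 × 0.56 = 0.00082817
  source 5: 0.13 × (1 − 0.34) × (1 − 0.57) × 0.66 × 0.61 = 0.014854
  source 6: 0.14 × (1 − 0.77) × (1 − 0.37) × 0.32 × 0.55 = 0.0035703
The unnormalized weights sum to 0.087465.
P(source 2 | evidence) ≈ 0.066498 / 0.087465 ≈ 0.760
P(source 3 | evidence) ≈ 0.0017151 / 0.087465 ≈ 0.020
P(source 4 | evidence) ≈ 0.00082817 / 0.087465 ≈ 0.009
P(source 5 | evidence) ≈ 0.014854 / 0.087465 ≈ 0.170
P(source 6 | evidence) ≈ 0.0035703 / 0.087465 ≈ 0.041
The largest is 0.760, so source 2 is most probable.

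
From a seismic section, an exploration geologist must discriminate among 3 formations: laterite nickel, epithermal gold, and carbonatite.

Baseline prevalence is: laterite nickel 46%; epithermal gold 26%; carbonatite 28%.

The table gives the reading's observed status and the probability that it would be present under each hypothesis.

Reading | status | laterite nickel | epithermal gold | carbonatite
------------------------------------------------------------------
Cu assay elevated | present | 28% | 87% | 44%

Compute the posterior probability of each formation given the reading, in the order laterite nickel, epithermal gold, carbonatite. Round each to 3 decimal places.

By Bayes' rule, the unnormalized weight for each hypothesis is prior × likelihood:
  laterite nickel: 0.46 × 0.28 = 0.1288
  epithermal gold: 0.26 × 0.87 = 0.2262
  carbonatite: 0.28 × 0.44 = 0.1232
The unnormalized weights sum to 0.4782.
P(laterite nickel | evidence) = 0.1288 / 0.4782 ≈ 0.269
P(epithermal gold | evidence) = 0.2262 / 0.4782 ≈ 0.473
P(carbonatite | evidence) = 0.1232 / 0.4782 ≈ 0.258

0.269, 0.473, 0.258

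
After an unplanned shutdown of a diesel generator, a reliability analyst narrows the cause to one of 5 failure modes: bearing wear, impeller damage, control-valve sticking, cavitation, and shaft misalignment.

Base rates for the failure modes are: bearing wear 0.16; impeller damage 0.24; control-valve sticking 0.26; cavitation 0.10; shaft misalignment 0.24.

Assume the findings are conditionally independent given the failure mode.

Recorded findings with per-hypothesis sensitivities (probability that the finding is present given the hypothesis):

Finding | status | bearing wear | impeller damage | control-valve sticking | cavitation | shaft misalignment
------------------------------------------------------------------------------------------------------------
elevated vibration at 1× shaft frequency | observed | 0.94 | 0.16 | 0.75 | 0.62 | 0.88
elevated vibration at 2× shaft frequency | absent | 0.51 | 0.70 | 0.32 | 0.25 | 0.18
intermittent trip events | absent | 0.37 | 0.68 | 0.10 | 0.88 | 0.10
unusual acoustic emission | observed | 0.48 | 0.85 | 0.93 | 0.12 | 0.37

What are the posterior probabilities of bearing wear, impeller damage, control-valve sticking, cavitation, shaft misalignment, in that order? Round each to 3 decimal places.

Multiply each prior by the joint likelihood of the evidence pattern (using 1 − P(present | H) for each absent finding):
  bearing wear: 0.16 × 0.94 × (1 − 0.51) × (1 − 0.37) × 0.48 = 0.022286
  impeller damage: 0.24 × 0.16 × (1 − 0.70) × (1 − 0.68) × 0.85 = 0.0031334
  control-valve sticking: 0.26 × 0.75 × (1 − 0.32) × (1 − 0.10) × 0.93 = 0.11099
  cavitation: 0.10 × 0.62 × (1 − 0.25) × (1 − 0.88) × 0.12 = 0.0006696
  shaft misalignment: 0.24 × 0.88 × (1 − 0.18) × (1 − 0.10) × 0.37 = 0.05767
Normalizing constant Z = 0.022286 + 0.0031334 + 0.11099 + 0.0006696 + 0.05767 = 0.19475.
P(bearing wear | evidence) = 0.022286 / 0.19475 ≈ 0.114
P(impeller damage | evidence) = 0.0031334 / 0.19475 ≈ 0.016
P(control-valve sticking | evidence) = 0.11099 / 0.19475 ≈ 0.570
P(cavitation | evidence) = 0.0006696 / 0.19475 ≈ 0.003
P(shaft misalignment | evidence) = 0.05767 / 0.19475 ≈ 0.296

0.114, 0.016, 0.570, 0.003, 0.296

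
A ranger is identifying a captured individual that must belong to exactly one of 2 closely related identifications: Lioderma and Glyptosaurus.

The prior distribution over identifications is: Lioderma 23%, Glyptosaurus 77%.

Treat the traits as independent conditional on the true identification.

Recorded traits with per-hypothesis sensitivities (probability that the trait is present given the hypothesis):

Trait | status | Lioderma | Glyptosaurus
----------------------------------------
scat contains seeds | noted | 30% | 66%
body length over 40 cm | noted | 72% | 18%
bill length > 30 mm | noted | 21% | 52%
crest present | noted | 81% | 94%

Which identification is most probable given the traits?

For each hypothesis, the unnormalized posterior weight is prior × product of the trait likelihoods:
  Lioderma: 0.23 × 0.30 × 0.72 × 0.21 × 0.81 = 0.0084506
  Glyptosaurus: 0.77 × 0.66 × 0.18 × 0.52 × 0.94 = 0.044713
The unnormalized weights sum to 0.053164.
P(Lioderma | evidence) ≈ 0.0084506 / 0.053164 ≈ 0.159
P(Glyptosaurus | evidence) ≈ 0.044713 / 0.053164 ≈ 0.841
The largest is 0.841, so Glyptosaurus is most probable.

Glyptosaurus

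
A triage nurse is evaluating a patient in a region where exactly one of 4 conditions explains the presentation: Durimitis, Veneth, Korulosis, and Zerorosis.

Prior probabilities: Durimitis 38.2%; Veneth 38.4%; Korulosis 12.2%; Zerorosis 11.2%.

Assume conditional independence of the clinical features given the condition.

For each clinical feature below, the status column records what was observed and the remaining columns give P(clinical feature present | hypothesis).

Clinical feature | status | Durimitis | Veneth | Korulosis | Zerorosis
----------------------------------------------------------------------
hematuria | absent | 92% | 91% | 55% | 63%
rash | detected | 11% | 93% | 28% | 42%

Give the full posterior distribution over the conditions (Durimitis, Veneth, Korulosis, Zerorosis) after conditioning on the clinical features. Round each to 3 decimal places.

By Bayes' rule with conditional independence, the unnormalized weight for each hypothesis is prior × ∏ likelihoods (using 1 − P(present | H) for each absent clinical feature):
  Durimitis: 0.382 × (1 − 0.92) × 0.11 = 0.0033616
  Veneth: 0.384 × (1 − 0.91) × 0.93 = 0.032141
  Korulosis: 0.122 × (1 − 0.55) × 0.28 = 0.015372
  Zerorosis: 0.112 × (1 − 0.63) × 0.42 = 0.017405
The unnormalized weights sum to 0.068279.
P(Durimitis | evidence) = 0.0033616 / 0.068279 ≈ 0.049
P(Veneth | evidence) = 0.032141 / 0.068279 ≈ 0.471
P(Korulosis | evidence) = 0.015372 / 0.068279 ≈ 0.225
P(Zerorosis | evidence) = 0.017405 / 0.068279 ≈ 0.255

0.049, 0.471, 0.225, 0.255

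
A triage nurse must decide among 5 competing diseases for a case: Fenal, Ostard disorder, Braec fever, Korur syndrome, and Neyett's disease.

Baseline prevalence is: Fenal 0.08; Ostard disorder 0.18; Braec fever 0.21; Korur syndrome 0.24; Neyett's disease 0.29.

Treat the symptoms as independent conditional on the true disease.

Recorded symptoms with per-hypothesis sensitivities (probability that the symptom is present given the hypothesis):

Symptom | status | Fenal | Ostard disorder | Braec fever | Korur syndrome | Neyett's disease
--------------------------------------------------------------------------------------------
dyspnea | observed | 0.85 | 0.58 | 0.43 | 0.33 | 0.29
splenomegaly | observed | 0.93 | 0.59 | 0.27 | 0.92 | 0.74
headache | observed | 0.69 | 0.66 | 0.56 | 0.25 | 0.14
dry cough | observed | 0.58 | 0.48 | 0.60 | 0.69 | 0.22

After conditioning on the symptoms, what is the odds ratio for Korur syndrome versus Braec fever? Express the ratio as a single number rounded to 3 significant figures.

The normalizing constant cancels in an odds ratio, so compute prior × likelihood for the two hypotheses only:
  Korur syndrome: 0.24 × 0.33 × 0.92 × 0.25 × 0.69 = 0.012569
  Braec fever: 0.21 × 0.43 × 0.27 × 0.56 × 0.60 = 0.008192
Posterior odds = 0.012569 / 0.008192 ≈ 1.53.

1.53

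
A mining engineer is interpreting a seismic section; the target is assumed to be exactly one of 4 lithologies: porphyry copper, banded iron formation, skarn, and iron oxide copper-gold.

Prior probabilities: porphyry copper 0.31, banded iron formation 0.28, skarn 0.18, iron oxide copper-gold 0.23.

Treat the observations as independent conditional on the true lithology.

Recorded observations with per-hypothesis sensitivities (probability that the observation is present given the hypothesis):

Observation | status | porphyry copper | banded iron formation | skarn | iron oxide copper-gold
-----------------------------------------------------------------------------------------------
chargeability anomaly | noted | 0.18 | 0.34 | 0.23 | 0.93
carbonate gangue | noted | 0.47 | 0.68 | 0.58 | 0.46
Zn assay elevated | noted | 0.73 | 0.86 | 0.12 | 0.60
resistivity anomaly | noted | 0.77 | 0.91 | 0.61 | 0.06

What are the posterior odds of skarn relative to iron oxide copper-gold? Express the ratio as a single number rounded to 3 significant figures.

Unnormalized posterior weight (prior times the observation likelihoods) for each of the two hypotheses:
  skarn: 0.18 × 0.23 × 0.58 × 0.12 × 0.61 = 0.0017577
  iron oxide copper-gold: 0.23 × 0.93 × 0.46 × 0.60 × 0.06 = 0.0035422
Posterior odds = 0.0017577 / 0.0035422 ≈ 0.496.

0.496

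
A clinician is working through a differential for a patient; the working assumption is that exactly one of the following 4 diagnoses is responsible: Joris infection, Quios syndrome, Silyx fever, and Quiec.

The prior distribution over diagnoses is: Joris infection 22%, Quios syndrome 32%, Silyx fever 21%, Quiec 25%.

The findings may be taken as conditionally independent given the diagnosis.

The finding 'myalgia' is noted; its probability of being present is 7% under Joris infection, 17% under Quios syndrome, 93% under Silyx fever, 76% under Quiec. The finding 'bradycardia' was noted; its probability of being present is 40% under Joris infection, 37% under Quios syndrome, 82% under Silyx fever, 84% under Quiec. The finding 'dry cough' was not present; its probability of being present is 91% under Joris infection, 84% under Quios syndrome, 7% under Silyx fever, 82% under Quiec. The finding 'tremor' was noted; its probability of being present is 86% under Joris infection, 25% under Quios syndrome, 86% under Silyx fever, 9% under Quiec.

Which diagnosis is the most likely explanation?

Silyx fever

Multiply each prior by the joint likelihood of the evidence pattern (using 1 − P(present | H) for each absent finding):
  Joris infection: 0.22 × 0.07 × 0.40 × (1 − 0.91) × 0.86 = 0.00047678
  Quios syndrome: 0.32 × 0.17 × 0.37 × (1 − 0.84) × 0.25 = 0.00080512
  Silyx fever: 0.21 × 0.93 × 0.82 × (1 − 0.07) × 0.86 = 0.12808
  Quiec: 0.25 × 0.76 × 0.84 × (1 − 0.82) × 0.09 = 0.0025855
Normalizing constant Z = 0.00047678 + 0.00080512 + 0.12808 + 0.0025855 = 0.13195.
P(Joris infection | evidence) ≈ 0.00047678 / 0.13195 ≈ 0.004
P(Quios syndrome | evidence) ≈ 0.00080512 / 0.13195 ≈ 0.006
P(Silyx fever | evidence) ≈ 0.12808 / 0.13195 ≈ 0.971
P(Quiec | evidence) ≈ 0.0025855 / 0.13195 ≈ 0.020
The largest is 0.971, so Silyx fever is most probable.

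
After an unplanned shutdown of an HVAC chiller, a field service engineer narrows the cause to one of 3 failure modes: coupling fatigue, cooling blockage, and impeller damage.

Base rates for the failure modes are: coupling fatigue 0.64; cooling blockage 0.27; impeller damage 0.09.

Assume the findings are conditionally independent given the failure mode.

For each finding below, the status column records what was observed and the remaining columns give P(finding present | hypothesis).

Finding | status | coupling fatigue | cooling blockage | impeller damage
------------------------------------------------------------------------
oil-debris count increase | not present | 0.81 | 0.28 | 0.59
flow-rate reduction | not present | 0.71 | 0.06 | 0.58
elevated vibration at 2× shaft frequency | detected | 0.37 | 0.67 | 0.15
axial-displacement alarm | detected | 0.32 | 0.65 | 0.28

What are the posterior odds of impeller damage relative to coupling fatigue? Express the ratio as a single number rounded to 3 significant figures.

Unnormalized posterior weight (prior times the finding likelihoods) for each of the two hypotheses (using 1 − P(present | H) for each absent finding):
  impeller damage: 0.09 × (1 − 0.59) × (1 − 0.58) × 0.15 × 0.28 = 0.00065092
  coupling fatigue: 0.64 × (1 − 0.81) × (1 − 0.71) × 0.37 × 0.32 = 0.0041753
Odds(impeller damage : coupling fatigue) = 0.00065092 / 0.0041753 ≈ 0.156.

0.156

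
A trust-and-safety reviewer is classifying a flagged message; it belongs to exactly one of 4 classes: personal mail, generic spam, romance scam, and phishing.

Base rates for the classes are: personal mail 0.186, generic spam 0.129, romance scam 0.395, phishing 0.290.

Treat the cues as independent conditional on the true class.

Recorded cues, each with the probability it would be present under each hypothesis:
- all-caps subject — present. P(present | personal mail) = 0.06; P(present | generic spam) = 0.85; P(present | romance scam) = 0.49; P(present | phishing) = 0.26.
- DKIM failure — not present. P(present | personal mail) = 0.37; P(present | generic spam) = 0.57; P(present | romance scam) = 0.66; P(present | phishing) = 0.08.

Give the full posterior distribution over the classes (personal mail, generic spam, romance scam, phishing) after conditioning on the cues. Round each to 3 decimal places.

0.037, 0.249, 0.348, 0.366

For each hypothesis, the unnormalized posterior weight is prior × product of the cue likelihoods (using 1 − P(present | H) for each absent cue):
  personal mail: 0.186 × 0.06 × (1 − 0.37) = 0.0070308
  generic spam: 0.129 × 0.85 × (1 − 0.57) = 0.04715
  romance scam: 0.395 × 0.49 × (1 − 0.66) = 0.065807
  phishing: 0.290 × 0.26 × (1 − 0.08) = 0.069368
Normalizing constant Z = 0.0070308 + 0.04715 + 0.065807 + 0.069368 = 0.18936.
P(personal mail | evidence) = 0.0070308 / 0.18936 ≈ 0.037
P(generic spam | evidence) = 0.04715 / 0.18936 ≈ 0.249
P(romance scam | evidence) = 0.065807 / 0.18936 ≈ 0.348
P(phishing | evidence) = 0.069368 / 0.18936 ≈ 0.366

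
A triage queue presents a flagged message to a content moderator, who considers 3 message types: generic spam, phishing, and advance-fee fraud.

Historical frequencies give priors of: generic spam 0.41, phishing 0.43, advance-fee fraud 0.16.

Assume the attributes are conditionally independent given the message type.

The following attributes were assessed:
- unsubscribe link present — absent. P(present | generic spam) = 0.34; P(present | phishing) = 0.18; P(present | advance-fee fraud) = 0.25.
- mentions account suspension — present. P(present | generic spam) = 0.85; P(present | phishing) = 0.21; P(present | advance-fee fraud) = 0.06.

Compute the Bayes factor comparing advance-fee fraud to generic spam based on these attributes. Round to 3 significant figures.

Joint likelihood of the attribute pattern under each hypothesis (using 1 − P(present | H) for each absent attribute):
  advance-fee fraud: (1 − 0.25) × 0.06 = 0.045
  generic spam: (1 − 0.34) × 0.85 = 0.561
Bayes factor = 0.045 / 0.561 ≈ 0.0802

0.0802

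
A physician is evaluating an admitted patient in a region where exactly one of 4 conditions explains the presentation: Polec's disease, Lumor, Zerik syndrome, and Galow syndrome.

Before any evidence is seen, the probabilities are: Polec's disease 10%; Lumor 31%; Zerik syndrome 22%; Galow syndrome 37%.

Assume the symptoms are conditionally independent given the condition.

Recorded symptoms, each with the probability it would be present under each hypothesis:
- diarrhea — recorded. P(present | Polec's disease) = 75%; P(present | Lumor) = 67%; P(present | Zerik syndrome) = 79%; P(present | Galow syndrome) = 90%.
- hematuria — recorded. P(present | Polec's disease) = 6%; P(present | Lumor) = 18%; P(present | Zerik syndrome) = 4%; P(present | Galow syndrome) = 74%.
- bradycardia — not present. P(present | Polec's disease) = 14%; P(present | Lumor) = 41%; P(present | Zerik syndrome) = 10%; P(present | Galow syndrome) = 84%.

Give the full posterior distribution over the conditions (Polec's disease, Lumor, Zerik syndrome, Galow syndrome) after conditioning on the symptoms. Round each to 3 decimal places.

Multiply each prior by the joint likelihood of the symptom pattern (using 1 − P(present | H) for each absent symptom):
  Polec's disease: 0.10 × 0.75 × 0.06 × (1 − 0.14) = 0.00387
  Lumor: 0.31 × 0.67 × 0.18 × (1 − 0.41) = 0.022058
  Zerik syndrome: 0.22 × 0.79 × 0.04 × (1 − 0.10) = 0.0062568
  Galow syndrome: 0.37 × 0.90 × 0.74 × (1 − 0.84) = 0.039427
Normalizing constant Z = 0.00387 + 0.022058 + 0.0062568 + 0.039427 = 0.071612.
P(Polec's disease | evidence) = 0.00387 / 0.071612 ≈ 0.054
P(Lumor | evidence) = 0.022058 / 0.071612 ≈ 0.308
P(Zerik syndrome | evidence) = 0.0062568 / 0.071612 ≈ 0.087
P(Galow syndrome | evidence) = 0.039427 / 0.071612 ≈ 0.551

0.054, 0.308, 0.087, 0.551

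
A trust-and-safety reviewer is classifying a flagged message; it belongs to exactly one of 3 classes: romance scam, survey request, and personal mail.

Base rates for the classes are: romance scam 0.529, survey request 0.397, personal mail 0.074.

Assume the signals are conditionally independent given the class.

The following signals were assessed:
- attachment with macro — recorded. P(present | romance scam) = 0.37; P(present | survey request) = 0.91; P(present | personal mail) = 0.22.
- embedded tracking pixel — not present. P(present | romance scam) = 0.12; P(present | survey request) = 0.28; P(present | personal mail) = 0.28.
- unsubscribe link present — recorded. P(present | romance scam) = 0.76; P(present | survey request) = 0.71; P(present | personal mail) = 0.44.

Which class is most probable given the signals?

survey request

For each hypothesis, the unnormalized posterior weight is prior × product of the signal likelihoods (using 1 − P(present | H) for each absent signal):
  romance scam: 0.529 × 0.37 × (1 − 0.12) × 0.76 = 0.1309
  survey request: 0.397 × 0.91 × (1 − 0.28) × 0.71 = 0.18468
  personal mail: 0.074 × 0.22 × (1 − 0.28) × 0.44 = 0.0051575
The unnormalized weights sum to 0.32074.
P(romance scam | evidence) ≈ 0.1309 / 0.32074 ≈ 0.408
P(survey request | evidence) ≈ 0.18468 / 0.32074 ≈ 0.576
P(personal mail | evidence) ≈ 0.0051575 / 0.32074 ≈ 0.016
The largest is 0.576, so survey request is most probable.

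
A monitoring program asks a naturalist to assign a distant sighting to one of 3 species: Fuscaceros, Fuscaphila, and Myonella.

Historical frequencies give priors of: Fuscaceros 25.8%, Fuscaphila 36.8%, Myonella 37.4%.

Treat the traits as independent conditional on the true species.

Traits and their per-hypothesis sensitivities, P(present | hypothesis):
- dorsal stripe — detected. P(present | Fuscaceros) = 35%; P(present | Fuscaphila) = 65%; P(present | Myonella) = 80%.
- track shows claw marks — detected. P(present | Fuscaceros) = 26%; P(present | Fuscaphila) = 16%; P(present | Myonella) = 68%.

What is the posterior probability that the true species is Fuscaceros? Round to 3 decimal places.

0.089

For each hypothesis, the unnormalized posterior weight is prior × product of the trait likelihoods:
  Fuscaceros: 0.258 × 0.35 × 0.26 = 0.023478
  Fuscaphila: 0.368 × 0.65 × 0.16 = 0.038272
  Myonella: 0.374 × 0.80 × 0.68 = 0.20346
The unnormalized weights sum to 0.26521.
P(Fuscaceros | evidence) = 0.023478 / 0.26521 ≈ 0.089.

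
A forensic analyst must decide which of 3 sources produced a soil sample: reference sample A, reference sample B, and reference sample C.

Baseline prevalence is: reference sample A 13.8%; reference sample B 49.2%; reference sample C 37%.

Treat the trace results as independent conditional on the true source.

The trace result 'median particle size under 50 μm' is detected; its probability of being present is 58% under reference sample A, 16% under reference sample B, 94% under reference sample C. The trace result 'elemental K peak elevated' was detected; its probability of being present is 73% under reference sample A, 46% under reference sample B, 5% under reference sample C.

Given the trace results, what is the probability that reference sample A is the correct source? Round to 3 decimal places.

0.522

For each hypothesis, the unnormalized posterior weight is prior × product of the trace result likelihoods:
  reference sample A: 0.138 × 0.58 × 0.73 = 0.058429
  reference sample B: 0.492 × 0.16 × 0.46 = 0.036211
  reference sample C: 0.370 × 0.94 × 0.05 = 0.01739
Normalizing constant Z = 0.058429 + 0.036211 + 0.01739 = 0.11203.
P(reference sample A | evidence) = 0.058429 / 0.11203 ≈ 0.522.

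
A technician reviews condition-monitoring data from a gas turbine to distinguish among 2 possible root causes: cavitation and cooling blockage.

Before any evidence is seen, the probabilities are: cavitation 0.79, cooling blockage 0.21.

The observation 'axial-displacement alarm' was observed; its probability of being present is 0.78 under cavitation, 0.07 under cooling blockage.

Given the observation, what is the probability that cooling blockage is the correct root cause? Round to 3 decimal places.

Multiply each prior by the likelihood of the observation:
  cavitation: 0.79 × 0.78 = 0.6162
  cooling blockage: 0.21 × 0.07 = 0.0147
Marginal likelihood of the evidence = 0.6309.
P(cooling blockage | evidence) = 0.0147 / 0.6309 ≈ 0.023.

0.023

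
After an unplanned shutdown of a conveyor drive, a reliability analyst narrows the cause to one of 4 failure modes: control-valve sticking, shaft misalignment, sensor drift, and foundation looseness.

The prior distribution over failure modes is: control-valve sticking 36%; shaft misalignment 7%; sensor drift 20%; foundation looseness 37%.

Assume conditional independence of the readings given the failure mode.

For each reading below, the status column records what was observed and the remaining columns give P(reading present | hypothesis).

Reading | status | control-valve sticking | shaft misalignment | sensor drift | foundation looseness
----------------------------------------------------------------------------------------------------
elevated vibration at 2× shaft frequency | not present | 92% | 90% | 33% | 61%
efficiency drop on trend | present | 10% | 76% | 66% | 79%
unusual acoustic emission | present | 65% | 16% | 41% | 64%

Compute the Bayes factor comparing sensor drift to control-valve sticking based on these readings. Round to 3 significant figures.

34.9

Take the product of per-reading likelihoods under each hypothesis (using 1 − P(present | H) for each absent reading), then divide.
  sensor drift: (1 − 0.33) × 0.66 × 0.41 = 0.1813
  control-valve sticking: (1 − 0.92) × 0.10 × 0.65 = 0.0052
Bayes factor = 0.1813 / 0.0052 ≈ 34.9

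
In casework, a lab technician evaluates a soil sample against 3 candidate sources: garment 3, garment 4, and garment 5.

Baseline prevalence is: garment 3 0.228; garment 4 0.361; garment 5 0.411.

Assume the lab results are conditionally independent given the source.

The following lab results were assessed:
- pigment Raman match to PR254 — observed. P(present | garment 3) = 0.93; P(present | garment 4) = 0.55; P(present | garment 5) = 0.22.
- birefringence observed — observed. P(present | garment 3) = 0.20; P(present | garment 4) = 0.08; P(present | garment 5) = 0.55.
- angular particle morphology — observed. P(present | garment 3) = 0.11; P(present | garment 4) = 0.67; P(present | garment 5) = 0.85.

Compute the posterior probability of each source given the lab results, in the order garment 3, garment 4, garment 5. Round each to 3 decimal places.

By Bayes' rule with conditional independence, the unnormalized weight for each hypothesis is prior × ∏ likelihoods:
  garment 3: 0.228 × 0.93 × 0.20 × 0.11 = 0.0046649
  garment 4: 0.361 × 0.55 × 0.08 × 0.67 = 0.010642
  garment 5: 0.411 × 0.22 × 0.55 × 0.85 = 0.042271
Normalizing constant Z = 0.0046649 + 0.010642 + 0.042271 = 0.057579.
P(garment 3 | evidence) = 0.0046649 / 0.057579 ≈ 0.081
P(garment 4 | evidence) = 0.010642 / 0.057579 ≈ 0.185
P(garment 5 | evidence) = 0.042271 / 0.057579 ≈ 0.734

0.081, 0.185, 0.734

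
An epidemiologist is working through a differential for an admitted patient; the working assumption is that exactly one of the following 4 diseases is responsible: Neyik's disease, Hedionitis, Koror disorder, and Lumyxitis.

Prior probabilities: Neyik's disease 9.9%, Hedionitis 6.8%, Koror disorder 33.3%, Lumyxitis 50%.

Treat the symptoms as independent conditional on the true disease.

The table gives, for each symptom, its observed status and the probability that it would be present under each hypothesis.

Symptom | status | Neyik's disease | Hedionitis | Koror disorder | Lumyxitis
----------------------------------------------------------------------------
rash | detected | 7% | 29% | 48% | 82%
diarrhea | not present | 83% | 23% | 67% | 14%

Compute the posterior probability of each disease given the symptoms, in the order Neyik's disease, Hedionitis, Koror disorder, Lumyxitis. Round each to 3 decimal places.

0.003, 0.036, 0.125, 0.836

By Bayes' rule with conditional independence, the unnormalized weight for each hypothesis is prior × ∏ likelihoods (using 1 − P(present | H) for each absent symptom):
  Neyik's disease: 0.099 × 0.07 × (1 − 0.83) = 0.0011781
  Hedionitis: 0.068 × 0.29 × (1 − 0.23) = 0.015184
  Koror disorder: 0.333 × 0.48 × (1 − 0.67) = 0.052747
  Lumyxitis: 0.500 × 0.82 × (1 − 0.14) = 0.3526
Marginal likelihood of the evidence = 0.42171.
P(Neyik's disease | evidence) = 0.0011781 / 0.42171 ≈ 0.003
P(Hedionitis | evidence) = 0.015184 / 0.42171 ≈ 0.036
P(Koror disorder | evidence) = 0.052747 / 0.42171 ≈ 0.125
P(Lumyxitis | evidence) = 0.3526 / 0.42171 ≈ 0.836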